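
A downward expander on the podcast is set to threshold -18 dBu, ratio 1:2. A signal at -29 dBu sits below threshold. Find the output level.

-40 dBu

Undershoot = (-18) − (-29) = 11 dB.
At 1:2, that expands to 22 dB under threshold.
Output = -18 − 22 = -40 dBu.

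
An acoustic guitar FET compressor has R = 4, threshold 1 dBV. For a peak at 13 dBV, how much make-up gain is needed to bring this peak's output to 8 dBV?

4 dB

The peak compresses to 1 + 12/4 = 4 dBV.
To reach 8 dBV requires 8 − 4 = 4 dB of make-up.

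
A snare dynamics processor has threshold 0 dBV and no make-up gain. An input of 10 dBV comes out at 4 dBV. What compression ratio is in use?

Input overshoot = 10 − 0 = 10 dB; output overshoot = 4 − 0 = 4 dB.
Ratio = 10 / 4 = 2.5.

2.5:1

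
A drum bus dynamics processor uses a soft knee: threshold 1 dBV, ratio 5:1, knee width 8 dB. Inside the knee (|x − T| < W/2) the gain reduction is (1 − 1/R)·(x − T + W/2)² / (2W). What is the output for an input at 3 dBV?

x − T + W/2 = 3 − 1 + 4 = 6.
GR = (1 − 1/5) × 6² / 16 = 0.8 × 36 / 16 = 1.8 dB.
Output = 3 − 1.8 = 1.2 dBV.

1.2 dBV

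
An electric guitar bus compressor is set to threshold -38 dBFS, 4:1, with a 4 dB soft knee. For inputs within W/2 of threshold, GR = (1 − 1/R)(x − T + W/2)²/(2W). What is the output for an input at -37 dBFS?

-37.84375 dBFS

x − T + W/2 = -37 − (-38) + 2 = 3.
GR = (1 − 1/4) × 3² / 8 = 0.75 × 9 / 8 = 0.84375 dB.
Output = -37 − 0.84375 = -37.84375 dBFS.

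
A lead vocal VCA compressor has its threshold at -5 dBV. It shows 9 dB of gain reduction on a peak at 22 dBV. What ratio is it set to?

1.5:1

Input overshoot = 22 − (-5) = 27 dB.
Output overshoot = 27 − 9 = 18 dB.
Ratio = input overshoot / output overshoot = 27 / 18 = 1.5.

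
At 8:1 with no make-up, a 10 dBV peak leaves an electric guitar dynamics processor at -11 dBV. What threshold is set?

Let T be the threshold. Output overshoot = (input overshoot)/R, so -11 − T = (10 − T)/8.
8·(-11 − T) = 10 − T → 7·T = -88 − 10 = -98.
T = -98/7 = -14 dBV.

-14 dBV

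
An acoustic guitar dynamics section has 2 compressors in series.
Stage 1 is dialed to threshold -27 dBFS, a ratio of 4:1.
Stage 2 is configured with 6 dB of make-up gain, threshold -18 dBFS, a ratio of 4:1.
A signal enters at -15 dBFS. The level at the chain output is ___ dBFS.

-18 dBFS

Stage 1: -15 dBFS is 12 dB over -27 dBFS; at 4:1 that becomes 3 dB over, giving -24 dBFS.
Stage 2: -24 dBFS is at or below the -18 dBFS threshold — no compression; make-up brings it to -18 dBFS.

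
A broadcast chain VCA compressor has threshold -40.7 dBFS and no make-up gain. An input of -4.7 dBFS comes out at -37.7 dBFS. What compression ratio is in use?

Input overshoot = -4.7 − (-40.7) = 36 dB; output overshoot = -37.7 − (-40.7) = 3 dB.
Ratio = 36 / 3 = 12.

12:1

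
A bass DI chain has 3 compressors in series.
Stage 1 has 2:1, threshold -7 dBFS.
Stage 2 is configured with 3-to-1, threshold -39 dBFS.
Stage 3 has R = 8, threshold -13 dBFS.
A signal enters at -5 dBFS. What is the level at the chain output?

Stage 1: 2 dB above -7 dBFS, reduced 2:1 to 1 dB above → -6 dBFS.
Stage 2: overshoot 33 dB → 33/3 = 11 dB → -28 dBFS.
Stage 3: -28 dBFS is at or below the -13 dBFS threshold — no compression; output -28 dBFS.

-28 dBFS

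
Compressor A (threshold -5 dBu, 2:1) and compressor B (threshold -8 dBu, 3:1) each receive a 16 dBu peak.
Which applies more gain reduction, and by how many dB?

B, by 5.5 dB

A: overshoot 21 dB → output overshoot 10.5 dB → GR 10.5 dB.
B: overshoot 24 dB → output overshoot 8 dB → GR 16 dB.
B applies 5.5 dB more gain reduction.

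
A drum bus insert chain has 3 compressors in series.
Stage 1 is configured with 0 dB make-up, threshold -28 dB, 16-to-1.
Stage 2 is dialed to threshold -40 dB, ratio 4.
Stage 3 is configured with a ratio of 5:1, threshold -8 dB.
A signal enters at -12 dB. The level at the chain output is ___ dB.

-36.75 dB

Stage 1: 16 dB above -28 dB, reduced 16:1 to 1 dB above → -27 dB.
Stage 2: 13 dB above -40 dB, reduced 4:1 to 3.25 dB above → -36.75 dB.
Stage 3: -36.75 dB ≤ -8 dB, so stage 3 doesn't engage; output -36.75 dB.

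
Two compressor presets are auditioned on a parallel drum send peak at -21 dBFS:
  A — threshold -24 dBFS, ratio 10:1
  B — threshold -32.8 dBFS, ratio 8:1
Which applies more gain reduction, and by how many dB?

B, by 7.625 dB

A: 3 dB over, compressed to 0.3 dB over, so 2.7 dB of GR.
B: 11.8 dB over, compressed to 1.475 dB over, so 10.325 dB of GR.
B applies 7.625 dB more gain reduction.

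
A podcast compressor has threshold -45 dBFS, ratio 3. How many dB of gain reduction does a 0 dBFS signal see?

Overshoot = 0 − (-45) = 45 dB.
At 3:1, output sits 45/3 = 15 dB above threshold.
GR = overshoot in − overshoot out = 45 − 15 = 30 dB.

30 dB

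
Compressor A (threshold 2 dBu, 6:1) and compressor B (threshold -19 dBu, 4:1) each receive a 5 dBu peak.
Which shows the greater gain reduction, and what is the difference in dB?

B, by 15.5 dB

A: 3 dB over, compressed to 0.5 dB over, so 2.5 dB of GR.
B: 24 dB over, compressed to 6 dB over, so 18 dB of GR.
B reduces 15.5 dB more.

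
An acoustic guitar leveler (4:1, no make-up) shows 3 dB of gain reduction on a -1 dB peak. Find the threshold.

Let T be the threshold. Output overshoot = (input overshoot)/R, so -4 − T = (-1 − T)/4.
4·(-4 − T) = -1 − T → 3·T = -16 − (-1) = -15.
T = -15/3 = -5 dB.

-5 dB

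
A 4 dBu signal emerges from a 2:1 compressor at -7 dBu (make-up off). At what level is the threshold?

Let T be the threshold. Output overshoot = (input overshoot)/R, so -7 − T = (4 − T)/2.
2·(-7 − T) = 4 − T → 1·T = -14 − 4 = -18.
T = -18/1 = -18 dBu.

-18 dBu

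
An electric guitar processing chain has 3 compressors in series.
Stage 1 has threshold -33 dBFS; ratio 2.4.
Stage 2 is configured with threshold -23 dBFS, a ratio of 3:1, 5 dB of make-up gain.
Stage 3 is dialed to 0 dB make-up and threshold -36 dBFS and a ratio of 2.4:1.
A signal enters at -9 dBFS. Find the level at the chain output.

Stage 1: overshoot 24 dB → 24/2.4 = 10 dB → -23 dBFS.
Stage 2: below threshold (-23 ≤ -23); passes unchanged; make-up brings it to -18 dBFS.
Stage 3: -18 dBFS is 18 dB over -36 dBFS; at 2.4:1 that becomes 7.5 dB over, giving -28.5 dBFS.

-28.5 dBFS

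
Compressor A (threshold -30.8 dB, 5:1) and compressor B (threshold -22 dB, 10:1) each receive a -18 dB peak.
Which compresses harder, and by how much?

A, by 6.64 dB

A: 12.8 dB over, compressed to 2.56 dB over, so 10.24 dB of GR.
B: 4 dB over, compressed to 0.4 dB over, so 3.6 dB of GR.
Difference: 6.64 dB in favour of A.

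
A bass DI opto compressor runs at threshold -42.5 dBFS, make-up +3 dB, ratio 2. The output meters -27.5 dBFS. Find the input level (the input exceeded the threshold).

Before make-up, the level was -27.5 − 3 = -30.5 dBFS.
Post-compression overshoot = -30.5 − (-42.5) = 12 dB.
Undo the ratio: input overshoot = 12 × 2 = 24 dB, giving input = -18.5 dBFS.

-18.5 dBFS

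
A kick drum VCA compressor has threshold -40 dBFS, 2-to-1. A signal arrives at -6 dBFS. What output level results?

-23 dBFS

Overshoot: -6 − (-40) = 34 dB.
At 2:1 the overshoot is divided by 2, leaving 17 dB above threshold.
Output = -40 + 17 = -23 dBFS.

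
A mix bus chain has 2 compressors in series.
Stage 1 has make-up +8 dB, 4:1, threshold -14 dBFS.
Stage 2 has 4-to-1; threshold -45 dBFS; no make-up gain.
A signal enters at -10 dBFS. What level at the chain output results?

-35 dBFS

Stage 1: 4 dB above -14 dBFS, reduced 4:1 to 1 dB above → -13 dBFS; +8 dB make-up → -5 dBFS.
Stage 2: overshoot 40 dB → 40/4 = 10 dB → -35 dBFS.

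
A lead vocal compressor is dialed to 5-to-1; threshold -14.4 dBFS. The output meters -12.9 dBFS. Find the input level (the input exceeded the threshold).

-6.9 dBFS

Post-compression overshoot = -12.9 − (-14.4) = 1.5 dB.
Before 5:1 compression the overshoot was 1.5 × 5 = 7.5 dB, so input = -14.4 + 7.5 = -6.9 dBFS.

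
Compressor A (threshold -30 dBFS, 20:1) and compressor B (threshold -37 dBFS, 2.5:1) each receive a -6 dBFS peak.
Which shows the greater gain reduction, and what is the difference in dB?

A: overshoot 24 dB → output overshoot 1.2 dB → GR 22.8 dB.
B: overshoot 31 dB → output overshoot 12.4 dB → GR 18.6 dB.
A applies 4.2 dB more gain reduction.

A, by 4.2 dB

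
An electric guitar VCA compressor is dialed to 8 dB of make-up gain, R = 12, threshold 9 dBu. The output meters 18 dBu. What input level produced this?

Before make-up, the level was 18 − 8 = 10 dBu.
The compressed level sits 10 − 9 = 1 dB over threshold.
Undo the ratio: input overshoot = 1 × 12 = 12 dB, giving input = 21 dBu.

21 dBu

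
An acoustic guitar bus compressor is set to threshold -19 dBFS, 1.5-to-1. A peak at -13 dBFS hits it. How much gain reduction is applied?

2 dB

Overshoot = -13 − (-19) = 6 dB.
After 1.5:1 compression the overshoot becomes 6/1.5 = 4 dB.
GR = overshoot in − overshoot out = 6 − 4 = 2 dB.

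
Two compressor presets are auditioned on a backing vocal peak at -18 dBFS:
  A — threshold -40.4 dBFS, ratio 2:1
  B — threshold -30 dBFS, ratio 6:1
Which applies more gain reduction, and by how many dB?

A: GR = 22.4 − 22.4/2 = 11.2 dB.
B: GR = 12 − 12/6 = 10 dB.
A reduces 1.2 dB more.

A, by 1.2 dB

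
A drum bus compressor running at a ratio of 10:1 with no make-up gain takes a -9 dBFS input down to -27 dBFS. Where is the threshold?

-29 dBFS

Let T be the threshold. Output overshoot = (input overshoot)/R, so -27 − T = (-9 − T)/10.
10·(-27 − T) = -9 − T → 9·T = -270 − (-9) = -261.
T = -261/9 = -29 dBFS.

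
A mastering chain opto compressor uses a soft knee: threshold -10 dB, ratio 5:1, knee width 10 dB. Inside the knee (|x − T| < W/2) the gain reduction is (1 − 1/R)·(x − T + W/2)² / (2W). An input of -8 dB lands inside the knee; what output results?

-9.96 dB

x − T + W/2 = -8 − (-10) + 5 = 7.
GR = (1 − 1/5) × 7² / 20 = 0.8 × 49 / 20 = 1.96 dB.
Output = -8 − 1.96 = -9.96 dB.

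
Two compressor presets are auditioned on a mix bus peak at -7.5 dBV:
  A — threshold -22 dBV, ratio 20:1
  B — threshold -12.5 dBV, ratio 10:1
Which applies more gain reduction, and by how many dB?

A, by 9.275 dB

A: 14.5 dB over, compressed to 0.725 dB over, so 13.775 dB of GR.
B: 5 dB over, compressed to 0.5 dB over, so 4.5 dB of GR.
A applies 9.275 dB more gain reduction.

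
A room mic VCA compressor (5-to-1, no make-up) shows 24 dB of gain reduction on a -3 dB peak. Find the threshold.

Input is 30 dB above T (since output overshoot × R = input overshoot: (-27 − T)·5 = -3 − T gives T = -33 dB).
Check: -33 + (-3 − (-33))/5 = -33 + 6 = -27 dB. ✓

-33 dB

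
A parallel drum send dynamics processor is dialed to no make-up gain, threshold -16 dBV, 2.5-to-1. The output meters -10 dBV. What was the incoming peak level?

-1 dBV

The compressed level sits -10 − (-16) = 6 dB over threshold.
Before 2.5:1 compression the overshoot was 6 × 2.5 = 15 dB, so input = -16 + 15 = -1 dBV.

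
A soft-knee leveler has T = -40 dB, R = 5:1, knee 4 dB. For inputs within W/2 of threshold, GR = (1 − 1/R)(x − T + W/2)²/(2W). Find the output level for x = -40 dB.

x − T + W/2 = -40 − (-40) + 2 = 2.
GR = (1 − 1/5) × 2² / 8 = 0.8 × 4 / 8 = 0.4 dB.
Output = -40 − 0.4 = -40.4 dB.

-40.4 dB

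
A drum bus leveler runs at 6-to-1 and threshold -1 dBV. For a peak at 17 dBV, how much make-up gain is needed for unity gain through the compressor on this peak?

15 dB

Overshoot 18 dB → 18/6 = 3 dB after compression, so the compressed level is -1 + 3 = 2 dBV.
Make-up = target − compressed = 17 − 2 = 15 dB.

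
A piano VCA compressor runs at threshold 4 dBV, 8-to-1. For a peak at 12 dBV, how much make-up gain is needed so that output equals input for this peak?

7 dB

The peak compresses to 4 + 8/8 = 5 dBV.
To reach 12 dBV requires 12 − 5 = 7 dB of make-up.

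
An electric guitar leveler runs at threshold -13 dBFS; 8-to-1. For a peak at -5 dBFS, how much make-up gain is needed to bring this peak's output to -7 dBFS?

The peak compresses to -13 + 8/8 = -12 dBFS.
To reach -7 dBFS requires -7 − (-12) = 5 dB of make-up.

5 dB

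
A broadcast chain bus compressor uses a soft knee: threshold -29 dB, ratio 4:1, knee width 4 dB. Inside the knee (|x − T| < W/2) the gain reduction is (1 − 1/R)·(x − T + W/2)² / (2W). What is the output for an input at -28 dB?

x − T + W/2 = -28 − (-29) + 2 = 3.
GR = (1 − 1/4) × 3² / 8 = 0.75 × 9 / 8 = 0.84375 dB.
Output = -28 − 0.84375 = -28.84375 dB.

-28.84375 dB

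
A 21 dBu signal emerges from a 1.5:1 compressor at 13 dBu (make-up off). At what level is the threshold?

Let T be the threshold. Output overshoot = (input overshoot)/R, so 13 − T = (21 − T)/1.5.
1.5·(13 − T) = 21 − T → 0.5·T = 19.5 − 21 = -1.5.
T = -1.5/0.5 = -3 dBu.

-3 dBu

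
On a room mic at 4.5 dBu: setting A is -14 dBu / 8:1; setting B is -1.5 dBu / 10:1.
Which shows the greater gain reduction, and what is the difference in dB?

A, by 10.7875 dB

A: overshoot 18.5 dB → output overshoot 2.3125 dB → GR 16.1875 dB.
B: overshoot 6 dB → output overshoot 0.6 dB → GR 5.4 dB.
A applies 10.7875 dB more gain reduction.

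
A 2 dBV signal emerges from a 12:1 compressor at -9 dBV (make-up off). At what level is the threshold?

-10 dBV

Input is 12 dB above T (since output overshoot × R = input overshoot: (-9 − T)·12 = 2 − T gives T = -10 dBV).
Check: -10 + (2 − (-10))/12 = -10 + 1 = -9 dBV. ✓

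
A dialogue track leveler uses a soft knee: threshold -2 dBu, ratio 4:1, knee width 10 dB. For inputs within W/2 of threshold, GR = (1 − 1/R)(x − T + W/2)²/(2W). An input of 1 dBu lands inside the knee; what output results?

x − T + W/2 = 1 − (-2) + 5 = 8.
GR = (1 − 1/4) × 8² / 20 = 0.75 × 64 / 20 = 2.4 dB.
Output = 1 − 2.4 = -1.4 dBu.

-1.4 dBu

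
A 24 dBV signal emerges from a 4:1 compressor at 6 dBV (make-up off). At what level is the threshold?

Input is 24 dB above T (since output overshoot × R = input overshoot: (6 − T)·4 = 24 − T gives T = 0 dBV).
Check: 0 + (24 − 0)/4 = 0 + 6 = 6 dBV. ✓

0 dBV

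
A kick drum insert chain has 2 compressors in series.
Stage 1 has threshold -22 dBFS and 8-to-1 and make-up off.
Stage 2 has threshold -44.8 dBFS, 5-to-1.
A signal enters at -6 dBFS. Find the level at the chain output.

Stage 1: overshoot 16 dB → 16/8 = 2 dB → -20 dBFS.
Stage 2: 24.8 dB above -44.8 dBFS, reduced 5:1 to 4.96 dB above → -39.84 dBFS.

-39.84 dBFS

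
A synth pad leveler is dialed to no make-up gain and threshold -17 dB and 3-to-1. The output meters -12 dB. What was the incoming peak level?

That's 5 dB above the -17 dB threshold.
Undo the ratio: input overshoot = 5 × 3 = 15 dB, giving input = -2 dB.

-2 dB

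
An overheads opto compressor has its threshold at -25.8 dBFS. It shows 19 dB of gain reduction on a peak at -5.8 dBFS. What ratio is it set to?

Input overshoot = -5.8 − (-25.8) = 20 dB.
Output overshoot = 20 − 19 = 1 dB.
Ratio = input overshoot / output overshoot = 20 / 1 = 20.

20:1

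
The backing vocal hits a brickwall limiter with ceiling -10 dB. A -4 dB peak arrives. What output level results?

At ∞:1, everything above -10 dB is held at the ceiling.

-10 dB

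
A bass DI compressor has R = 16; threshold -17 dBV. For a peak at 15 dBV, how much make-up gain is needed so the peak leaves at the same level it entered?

Without make-up, output = threshold + overshoot/16 = -17 + 2 = -15 dBV.
Gap to target: 30 dB.

30 dB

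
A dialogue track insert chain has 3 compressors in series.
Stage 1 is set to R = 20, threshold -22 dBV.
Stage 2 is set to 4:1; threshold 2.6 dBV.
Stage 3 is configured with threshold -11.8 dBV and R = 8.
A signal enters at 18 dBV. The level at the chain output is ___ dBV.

-20 dBV

Stage 1: 40 dB above -22 dBV, reduced 20:1 to 2 dB above → -20 dBV.
Stage 2: -20 dBV is at or below the 2.6 dBV threshold — no compression; output -20 dBV.
Stage 3: -20 dBV is at or below the -11.8 dBV threshold — no compression; output -20 dBV.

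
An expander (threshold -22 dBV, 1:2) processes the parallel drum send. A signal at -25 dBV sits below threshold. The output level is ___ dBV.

The input is 3 dB below the -22 dBV threshold.
A 1:2 expander multiplies undershoot by 2: 3 × 2 = 6 dB below threshold.
Output = -22 − 6 = -28 dBV.

-28 dBV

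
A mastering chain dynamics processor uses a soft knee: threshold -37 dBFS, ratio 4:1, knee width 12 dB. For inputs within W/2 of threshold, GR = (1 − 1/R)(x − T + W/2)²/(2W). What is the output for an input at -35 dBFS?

x − T + W/2 = -35 − (-37) + 6 = 8.
GR = (1 − 1/4) × 8² / 24 = 0.75 × 64 / 24 = 2 dB.
Output = -35 − 2 = -37 dBFS.

-37 dBFS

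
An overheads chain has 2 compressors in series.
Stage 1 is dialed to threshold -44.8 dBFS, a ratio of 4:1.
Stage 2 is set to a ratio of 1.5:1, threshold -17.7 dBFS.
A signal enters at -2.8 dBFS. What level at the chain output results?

-34.3 dBFS

Stage 1: overshoot 42 dB → 42/4 = 10.5 dB → -34.3 dBFS.
Stage 2: below threshold (-34.3 ≤ -17.7); passes unchanged; output -34.3 dBFS.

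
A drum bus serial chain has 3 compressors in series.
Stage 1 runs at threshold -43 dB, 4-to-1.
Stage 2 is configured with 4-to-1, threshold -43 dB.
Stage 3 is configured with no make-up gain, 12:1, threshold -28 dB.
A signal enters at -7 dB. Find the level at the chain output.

Stage 1: 36 dB above -43 dB, reduced 4:1 to 9 dB above → -34 dB.
Stage 2: -34 dB is 9 dB over -43 dB; at 4:1 that becomes 2.25 dB over, giving -40.75 dB.
Stage 3: below threshold (-40.75 ≤ -28); passes unchanged; output -40.75 dB.

-40.75 dB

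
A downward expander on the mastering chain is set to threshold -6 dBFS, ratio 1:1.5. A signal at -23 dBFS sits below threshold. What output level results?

-31.5 dBFS

The input is 17 dB below the -6 dBFS threshold.
A 1:1.5 expander multiplies undershoot by 1.5: 17 × 1.5 = 25.5 dB below threshold.
Output = -6 − 25.5 = -31.5 dBFS.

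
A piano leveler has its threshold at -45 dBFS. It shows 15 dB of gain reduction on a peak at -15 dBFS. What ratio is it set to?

2:1

Input overshoot = -15 − (-45) = 30 dB.
Output overshoot = 30 − 15 = 15 dB.
Ratio = input overshoot / output overshoot = 30 / 15 = 2.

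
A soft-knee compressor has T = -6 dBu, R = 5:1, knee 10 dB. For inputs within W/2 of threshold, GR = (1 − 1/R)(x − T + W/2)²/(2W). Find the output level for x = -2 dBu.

x − T + W/2 = -2 − (-6) + 5 = 9.
GR = (1 − 1/5) × 9² / 20 = 0.8 × 81 / 20 = 3.24 dB.
Output = -2 − 3.24 = -5.24 dBu.

-5.24 dBu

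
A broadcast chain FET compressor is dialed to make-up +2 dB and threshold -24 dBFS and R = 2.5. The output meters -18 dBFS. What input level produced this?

Before make-up, the level was -18 − 2 = -20 dBFS.
That's 4 dB above the -24 dBFS threshold.
Before 2.5:1 compression the overshoot was 4 × 2.5 = 10 dB, so input = -24 + 10 = -14 dBFS.

-14 dBFS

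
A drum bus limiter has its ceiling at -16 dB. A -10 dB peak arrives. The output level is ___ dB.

The limiter clamps the peak to its -16 dB ceiling.

-16 dB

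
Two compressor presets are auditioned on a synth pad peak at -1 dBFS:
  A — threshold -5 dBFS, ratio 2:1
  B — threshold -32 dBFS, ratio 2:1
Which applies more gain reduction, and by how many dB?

A: 4 dB over, compressed to 2 dB over, so 2 dB of GR.
B: 31 dB over, compressed to 15.5 dB over, so 15.5 dB of GR.
B applies 13.5 dB more gain reduction.

B, by 13.5 dB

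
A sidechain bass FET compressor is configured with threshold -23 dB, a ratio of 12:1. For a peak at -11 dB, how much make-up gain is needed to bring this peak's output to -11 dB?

Without make-up, output = threshold + overshoot/12 = -23 + 1 = -22 dB.
Gap to target: 11 dB.

11 dB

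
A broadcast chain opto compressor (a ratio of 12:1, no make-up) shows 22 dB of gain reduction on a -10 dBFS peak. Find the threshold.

-34 dBFS

Let T be the threshold. Output overshoot = (input overshoot)/R, so -32 − T = (-10 − T)/12.
12·(-32 − T) = -10 − T → 11·T = -384 − (-10) = -374.
T = -374/11 = -34 dBFS.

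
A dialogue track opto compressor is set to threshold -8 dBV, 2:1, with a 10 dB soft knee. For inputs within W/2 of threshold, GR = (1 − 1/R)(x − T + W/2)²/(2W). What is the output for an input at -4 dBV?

x − T + W/2 = -4 − (-8) + 5 = 9.
GR = (1 − 1/2) × 9² / 20 = 0.5 × 81 / 20 = 2.025 dB.
Output = -4 − 2.025 = -6.025 dBV.

-6.025 dBV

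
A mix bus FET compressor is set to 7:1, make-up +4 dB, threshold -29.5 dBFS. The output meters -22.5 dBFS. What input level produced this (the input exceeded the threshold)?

-8.5 dBFS

Stripping the +4 dB make-up gives -26.5 dBFS at the gain stage.
That's 3 dB above the -29.5 dBFS threshold.
Before 7:1 compression the overshoot was 3 × 7 = 21 dB, so input = -29.5 + 21 = -8.5 dBFS.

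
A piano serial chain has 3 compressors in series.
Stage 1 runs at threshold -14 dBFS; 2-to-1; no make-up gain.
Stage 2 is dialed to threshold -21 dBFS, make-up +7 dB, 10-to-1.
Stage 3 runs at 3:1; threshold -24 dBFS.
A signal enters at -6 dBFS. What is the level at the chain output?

Stage 1: overshoot 8 dB → 8/2 = 4 dB → -10 dBFS.
Stage 2: 11 dB above -21 dBFS, reduced 10:1 to 1.1 dB above → -19.9 dBFS; +7 dB make-up → -12.9 dBFS.
Stage 3: -12.9 dBFS is 11.1 dB over -24 dBFS; at 3:1 that becomes 3.7 dB over, giving -20.3 dBFS.

-20.3 dBFS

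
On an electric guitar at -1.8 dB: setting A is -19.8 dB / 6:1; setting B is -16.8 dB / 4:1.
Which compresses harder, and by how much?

A, by 3.75 dB

A: GR = 18 − 18/6 = 15 dB.
B: GR = 15 − 15/4 = 11.25 dB.
A reduces 3.75 dB more.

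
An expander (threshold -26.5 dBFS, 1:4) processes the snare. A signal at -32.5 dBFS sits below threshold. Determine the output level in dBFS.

-50.5 dBFS

Below threshold, a 1:4 expander applies gain = (4−1)×(T − x) of attenuation.
(4−1) × 6 = 18 dB, so output = -32.5 − 18 = -50.5 dBFS.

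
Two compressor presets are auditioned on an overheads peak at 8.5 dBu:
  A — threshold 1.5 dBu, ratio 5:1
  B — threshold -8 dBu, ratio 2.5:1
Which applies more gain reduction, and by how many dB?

A: overshoot 7 dB → output overshoot 1.4 dB → GR 5.6 dB.
B: overshoot 16.5 dB → output overshoot 6.6 dB → GR 9.9 dB.
B reduces 4.3 dB more.

B, by 4.3 dB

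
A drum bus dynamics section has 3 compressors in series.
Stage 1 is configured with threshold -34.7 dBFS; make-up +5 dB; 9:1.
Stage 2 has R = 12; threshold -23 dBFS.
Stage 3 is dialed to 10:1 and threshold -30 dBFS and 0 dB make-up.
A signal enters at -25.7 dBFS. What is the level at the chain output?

-29.87 dBFS

Stage 1: overshoot 9 dB → 9/9 = 1 dB → -33.7 dBFS; +5 dB make-up → -28.7 dBFS.
Stage 2: below threshold (-28.7 ≤ -23); passes unchanged; output -28.7 dBFS.
Stage 3: 1.3 dB above -30 dBFS, reduced 10:1 to 0.13 dB above → -29.87 dBFS.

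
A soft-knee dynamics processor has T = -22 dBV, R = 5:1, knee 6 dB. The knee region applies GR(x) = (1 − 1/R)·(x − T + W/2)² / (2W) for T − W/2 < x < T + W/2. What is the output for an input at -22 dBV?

-22.6 dBV

x − T + W/2 = -22 − (-22) + 3 = 3.
GR = (1 − 1/5) × 3² / 12 = 0.8 × 9 / 12 = 0.6 dB.
Output = -22 − 0.6 = -22.6 dBV.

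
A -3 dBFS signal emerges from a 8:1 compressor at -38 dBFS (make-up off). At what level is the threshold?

Input is 40 dB above T (since output overshoot × R = input overshoot: (-38 − T)·8 = -3 − T gives T = -43 dBFS).
Check: -43 + (-3 − (-43))/8 = -43 + 5 = -38 dBFS. ✓

-43 dBFS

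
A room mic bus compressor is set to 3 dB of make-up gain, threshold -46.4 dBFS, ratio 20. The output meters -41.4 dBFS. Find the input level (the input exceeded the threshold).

-6.4 dBFS

Before make-up, the level was -41.4 − 3 = -44.4 dBFS.
The compressed level sits -44.4 − (-46.4) = 2 dB over threshold.
Before 20:1 compression the overshoot was 2 × 20 = 40 dB, so input = -46.4 + 40 = -6.4 dBFS.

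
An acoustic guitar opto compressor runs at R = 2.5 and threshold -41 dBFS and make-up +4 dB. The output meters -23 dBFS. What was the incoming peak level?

Before make-up, the level was -23 − 4 = -27 dBFS.
The compressed level sits -27 − (-41) = 14 dB over threshold.
Input overshoot = R × output overshoot = 35 dB → input = -41 + 35 = -6 dBFS.

-6 dBFS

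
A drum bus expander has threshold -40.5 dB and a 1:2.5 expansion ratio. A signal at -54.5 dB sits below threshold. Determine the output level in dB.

-75.5 dB

The input is 14 dB below the -40.5 dB threshold.
A 1:2.5 expander multiplies undershoot by 2.5: 14 × 2.5 = 35 dB below threshold.
Output = -40.5 − 35 = -75.5 dB.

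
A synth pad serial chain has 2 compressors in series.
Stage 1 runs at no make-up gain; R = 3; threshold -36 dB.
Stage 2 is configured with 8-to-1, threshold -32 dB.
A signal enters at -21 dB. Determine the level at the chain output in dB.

Stage 1: overshoot 15 dB → 15/3 = 5 dB → -31 dB.
Stage 2: 1 dB above -32 dB, reduced 8:1 to 0.125 dB above → -31.875 dB.

-31.875 dB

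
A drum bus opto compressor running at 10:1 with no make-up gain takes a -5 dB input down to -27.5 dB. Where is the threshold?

Let T be the threshold. Output overshoot = (input overshoot)/R, so -27.5 − T = (-5 − T)/10.
10·(-27.5 − T) = -5 − T → 9·T = -275 − (-5) = -270.
T = -270/9 = -30 dB.

-30 dB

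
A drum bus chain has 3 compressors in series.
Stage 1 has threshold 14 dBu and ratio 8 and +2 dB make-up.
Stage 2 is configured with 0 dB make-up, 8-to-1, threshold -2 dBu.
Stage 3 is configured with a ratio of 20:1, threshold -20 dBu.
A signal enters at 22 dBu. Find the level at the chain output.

-18.98125 dBu

Stage 1: overshoot 8 dB → 8/8 = 1 dB → 15 dBu; +2 dB make-up → 17 dBu.
Stage 2: overshoot 19 dB → 19/8 = 2.375 dB → 0.375 dBu.
Stage 3: 20.375 dB above -20 dBu, reduced 20:1 to 1.01875 dB above → -18.98125 dBu.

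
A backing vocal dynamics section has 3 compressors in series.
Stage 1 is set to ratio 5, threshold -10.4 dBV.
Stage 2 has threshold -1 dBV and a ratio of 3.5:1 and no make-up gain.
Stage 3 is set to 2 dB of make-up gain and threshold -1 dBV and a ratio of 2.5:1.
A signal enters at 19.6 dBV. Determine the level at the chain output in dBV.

-2.4 dBV

Stage 1: 19.6 dBV is 30 dB over -10.4 dBV; at 5:1 that becomes 6 dB over, giving -4.4 dBV.
Stage 2: -4.4 dBV ≤ -1 dBV, so stage 2 doesn't engage; output -4.4 dBV.
Stage 3: -4.4 dBV ≤ -1 dBV, so stage 3 doesn't engage; make-up brings it to -2.4 dBV.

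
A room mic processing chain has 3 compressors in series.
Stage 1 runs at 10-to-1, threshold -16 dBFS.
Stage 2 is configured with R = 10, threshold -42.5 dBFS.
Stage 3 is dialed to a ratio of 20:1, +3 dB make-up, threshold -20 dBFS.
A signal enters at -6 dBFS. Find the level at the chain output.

-36.75 dBFS

Stage 1: overshoot 10 dB → 10/10 = 1 dB → -15 dBFS.
Stage 2: -15 dBFS is 27.5 dB over -42.5 dBFS; at 10:1 that becomes 2.75 dB over, giving -39.75 dBFS.
Stage 3: below threshold (-39.75 ≤ -20); passes unchanged; make-up brings it to -36.75 dBFS.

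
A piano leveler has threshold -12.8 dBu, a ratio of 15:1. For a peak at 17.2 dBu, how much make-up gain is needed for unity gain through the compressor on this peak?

28 dB

Without make-up, output = threshold + overshoot/15 = -12.8 + 2 = -10.8 dBu.
Gap to target: 28 dB.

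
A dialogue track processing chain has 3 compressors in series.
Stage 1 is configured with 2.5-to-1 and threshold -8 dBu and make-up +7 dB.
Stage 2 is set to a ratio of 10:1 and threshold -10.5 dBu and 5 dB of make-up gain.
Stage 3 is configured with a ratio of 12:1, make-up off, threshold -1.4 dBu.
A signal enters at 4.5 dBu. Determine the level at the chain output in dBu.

-4.05 dBu

Stage 1: 4.5 dBu is 12.5 dB over -8 dBu; at 2.5:1 that becomes 5 dB over, giving -3 dBu; +7 dB make-up → 4 dBu.
Stage 2: 14.5 dB above -10.5 dBu, reduced 10:1 to 1.45 dB above → -9.05 dBu; +5 dB make-up → -4.05 dBu.
Stage 3: -4.05 dBu is at or below the -1.4 dBu threshold — no compression; output -4.05 dBu.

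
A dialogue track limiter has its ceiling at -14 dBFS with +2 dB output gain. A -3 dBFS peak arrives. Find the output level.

A brickwall limiter is an ∞:1 compressor: any input above the ceiling is clamped to -14 dBFS.
Output gain then adds 2 dB: -14 + 2 = -12 dBFS.

-12 dBFS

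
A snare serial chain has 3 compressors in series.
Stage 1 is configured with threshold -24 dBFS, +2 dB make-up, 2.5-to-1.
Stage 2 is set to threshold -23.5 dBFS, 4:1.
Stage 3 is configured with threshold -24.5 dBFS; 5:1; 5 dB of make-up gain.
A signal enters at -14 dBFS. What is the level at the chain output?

-19.025 dBFS

Stage 1: 10 dB above -24 dBFS, reduced 2.5:1 to 4 dB above → -20 dBFS; +2 dB make-up → -18 dBFS.
Stage 2: 5.5 dB above -23.5 dBFS, reduced 4:1 to 1.375 dB above → -22.125 dBFS.
Stage 3: overshoot 2.375 dB → 2.375/5 = 0.475 dB → -24.025 dBFS; +5 dB make-up → -19.025 dBFS.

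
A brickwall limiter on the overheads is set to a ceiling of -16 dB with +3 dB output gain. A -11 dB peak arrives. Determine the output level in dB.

-13 dB

At ∞:1, everything above -16 dB is held at the ceiling.
Output gain then adds 3 dB: -16 + 3 = -13 dB.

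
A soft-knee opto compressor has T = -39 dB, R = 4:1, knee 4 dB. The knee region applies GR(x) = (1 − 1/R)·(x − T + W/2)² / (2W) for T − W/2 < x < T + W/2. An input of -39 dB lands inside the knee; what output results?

-39.375 dB

x − T + W/2 = -39 − (-39) + 2 = 2.
GR = (1 − 1/4) × 2² / 8 = 0.75 × 4 / 8 = 0.375 dB.
Output = -39 − 0.375 = -39.375 dB.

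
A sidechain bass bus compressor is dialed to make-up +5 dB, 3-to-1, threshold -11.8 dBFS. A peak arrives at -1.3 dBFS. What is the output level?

-3.3 dBFS

Overshoot: -1.3 − (-11.8) = 10.5 dB.
At 3:1 the overshoot is divided by 3, leaving 3.5 dB above threshold.
Output = -11.8 + 3.5 = -8.3 dBFS; make-up adds 5 dB, giving -3.3 dBFS.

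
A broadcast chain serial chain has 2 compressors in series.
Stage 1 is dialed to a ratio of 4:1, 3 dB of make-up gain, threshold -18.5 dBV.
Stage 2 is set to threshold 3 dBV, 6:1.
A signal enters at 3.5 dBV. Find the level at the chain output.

Stage 1: 3.5 dBV is 22 dB over -18.5 dBV; at 4:1 that becomes 5.5 dB over, giving -13 dBV; +3 dB make-up → -10 dBV.
Stage 2: -10 dBV is at or below the 3 dBV threshold — no compression; output -10 dBV.

-10 dBV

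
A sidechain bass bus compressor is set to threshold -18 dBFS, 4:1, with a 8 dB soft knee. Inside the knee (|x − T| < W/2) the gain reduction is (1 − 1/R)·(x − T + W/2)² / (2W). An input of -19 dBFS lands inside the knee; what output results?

-19.421875 dBFS

x − T + W/2 = -19 − (-18) + 4 = 3.
GR = (1 − 1/4) × 3² / 16 = 0.75 × 9 / 16 = 0.421875 dB.
Output = -19 − 0.421875 = -19.421875 dBFS.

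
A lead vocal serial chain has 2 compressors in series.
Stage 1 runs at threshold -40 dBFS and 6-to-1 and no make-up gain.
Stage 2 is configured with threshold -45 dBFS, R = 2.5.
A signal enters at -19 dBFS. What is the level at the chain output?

-41.6 dBFS

Stage 1: 21 dB above -40 dBFS, reduced 6:1 to 3.5 dB above → -36.5 dBFS.
Stage 2: overshoot 8.5 dB → 8.5/2.5 = 3.4 dB → -41.6 dBFS.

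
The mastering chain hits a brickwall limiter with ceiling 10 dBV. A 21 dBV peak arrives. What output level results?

10 dBV

The limiter clamps the peak to its 10 dBV ceiling.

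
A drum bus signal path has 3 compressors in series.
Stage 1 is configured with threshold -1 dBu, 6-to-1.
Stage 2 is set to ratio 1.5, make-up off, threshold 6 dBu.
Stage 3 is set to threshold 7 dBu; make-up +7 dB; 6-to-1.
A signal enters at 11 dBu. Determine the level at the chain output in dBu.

8 dBu

Stage 1: overshoot 12 dB → 12/6 = 2 dB → 1 dBu.
Stage 2: below threshold (1 ≤ 6); passes unchanged; output 1 dBu.
Stage 3: 1 dBu ≤ 7 dBu, so stage 3 doesn't engage; make-up brings it to 8 dBu.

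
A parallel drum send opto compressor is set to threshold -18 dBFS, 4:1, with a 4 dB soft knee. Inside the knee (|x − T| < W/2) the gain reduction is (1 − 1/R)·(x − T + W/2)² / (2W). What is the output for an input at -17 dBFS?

-17.84375 dBFS

x − T + W/2 = -17 − (-18) + 2 = 3.
GR = (1 − 1/4) × 3² / 8 = 0.75 × 9 / 8 = 0.84375 dB.
Output = -17 − 0.84375 = -17.84375 dBFS.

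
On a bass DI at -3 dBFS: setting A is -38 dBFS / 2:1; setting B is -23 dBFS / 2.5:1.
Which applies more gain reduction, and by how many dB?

A, by 5.5 dB

A: overshoot 35 dB → output overshoot 17.5 dB → GR 17.5 dB.
B: overshoot 20 dB → output overshoot 8 dB → GR 12 dB.
A reduces 5.5 dB more.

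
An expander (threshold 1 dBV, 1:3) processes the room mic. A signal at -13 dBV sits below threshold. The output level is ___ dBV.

-41 dBV

Below threshold, a 1:3 expander applies gain = (3−1)×(T − x) of attenuation.
(3−1) × 14 = 28 dB, so output = -13 − 28 = -41 dBV.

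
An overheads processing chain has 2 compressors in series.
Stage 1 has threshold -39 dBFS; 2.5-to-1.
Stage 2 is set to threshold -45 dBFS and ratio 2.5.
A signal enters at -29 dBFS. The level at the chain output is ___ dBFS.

Stage 1: 10 dB above -39 dBFS, reduced 2.5:1 to 4 dB above → -35 dBFS.
Stage 2: 10 dB above -45 dBFS, reduced 2.5:1 to 4 dB above → -41 dBFS.

-41 dBFS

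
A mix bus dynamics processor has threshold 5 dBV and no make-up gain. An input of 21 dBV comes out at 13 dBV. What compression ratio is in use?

Input overshoot = 21 − 5 = 16 dB; output overshoot = 13 − 5 = 8 dB.
Ratio = 16 / 8 = 2.

2:1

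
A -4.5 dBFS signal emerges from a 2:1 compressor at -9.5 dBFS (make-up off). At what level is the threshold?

-14.5 dBFS

Gain reduction = -4.5 − (-9.5) = 5 dB; output overshoot = GR / (R − 1) = 5 / 1 = 5 dB.
Threshold = output − output overshoot = -9.5 − 5 = -14.5 dBFS.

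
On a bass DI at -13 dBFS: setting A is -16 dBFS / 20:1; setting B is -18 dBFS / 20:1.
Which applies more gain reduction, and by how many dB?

A: GR = 3 − 3/20 = 2.85 dB.
B: GR = 5 − 5/20 = 4.75 dB.
Difference: 1.9 dB in favour of B.

B, by 1.9 dB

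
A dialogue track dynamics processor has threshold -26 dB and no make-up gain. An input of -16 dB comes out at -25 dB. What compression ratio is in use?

Input overshoot = -16 − (-26) = 10 dB; output overshoot = -25 − (-26) = 1 dB.
Ratio = 10 / 1 = 10.

10:1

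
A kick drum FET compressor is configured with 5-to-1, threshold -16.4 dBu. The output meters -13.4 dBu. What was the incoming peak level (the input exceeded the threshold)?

-1.4 dBu

That's 3 dB above the -16.4 dBu threshold.
Input overshoot = R × output overshoot = 15 dB → input = -16.4 + 15 = -1.4 dBu.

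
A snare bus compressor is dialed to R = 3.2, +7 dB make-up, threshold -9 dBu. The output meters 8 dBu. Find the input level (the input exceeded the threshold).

Stripping the +7 dB make-up gives 1 dBu at the gain stage.
The compressed level sits 1 − (-9) = 10 dB over threshold.
Before 3.2:1 compression the overshoot was 10 × 3.2 = 32 dB, so input = -9 + 32 = 23 dBu.

23 dBu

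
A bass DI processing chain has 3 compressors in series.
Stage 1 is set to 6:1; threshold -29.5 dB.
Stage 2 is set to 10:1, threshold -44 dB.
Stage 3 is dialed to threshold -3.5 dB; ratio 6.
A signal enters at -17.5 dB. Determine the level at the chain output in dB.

-42.35 dB

Stage 1: overshoot 12 dB → 12/6 = 2 dB → -27.5 dB.
Stage 2: overshoot 16.5 dB → 16.5/10 = 1.65 dB → -42.35 dB.
Stage 3: below threshold (-42.35 ≤ -3.5); passes unchanged; output -42.35 dB.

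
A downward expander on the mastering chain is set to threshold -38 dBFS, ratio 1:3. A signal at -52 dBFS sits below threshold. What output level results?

-80 dBFS

Undershoot = (-38) − (-52) = 14 dB.
At 1:3, that expands to 42 dB under threshold.
Output = -38 − 42 = -80 dBFS.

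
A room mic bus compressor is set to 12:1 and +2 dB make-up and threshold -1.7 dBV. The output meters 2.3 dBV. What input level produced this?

22.3 dBV

Before make-up, the level was 2.3 − 2 = 0.3 dBV.
The compressed level sits 0.3 − (-1.7) = 2 dB over threshold.
Undo the ratio: input overshoot = 2 × 12 = 24 dB, giving input = 22.3 dBV.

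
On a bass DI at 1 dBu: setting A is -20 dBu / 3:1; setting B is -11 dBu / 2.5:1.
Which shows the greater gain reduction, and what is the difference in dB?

A, by 6.8 dB

A: GR = 21 − 21/3 = 14 dB.
B: GR = 12 − 12/2.5 = 7.2 dB.
A applies 6.8 dB more gain reduction.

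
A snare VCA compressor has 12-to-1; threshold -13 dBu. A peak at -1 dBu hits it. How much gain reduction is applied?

11 dB

Overshoot = -1 − (-13) = 12 dB.
After 12:1 compression the overshoot becomes 12/12 = 1 dB.
So the signal is attenuated by 12 − 1 = 11 dB.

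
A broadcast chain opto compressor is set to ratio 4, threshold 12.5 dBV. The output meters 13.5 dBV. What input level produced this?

16.5 dBV

That's 1 dB above the 12.5 dBV threshold.
Undo the ratio: input overshoot = 1 × 4 = 4 dB, giving input = 16.5 dBV.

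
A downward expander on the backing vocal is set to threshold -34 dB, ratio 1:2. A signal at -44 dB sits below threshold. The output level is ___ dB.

The input is 10 dB below the -34 dB threshold.
A 1:2 expander multiplies undershoot by 2: 10 × 2 = 20 dB below threshold.
Output = -34 − 20 = -54 dB.

-54 dB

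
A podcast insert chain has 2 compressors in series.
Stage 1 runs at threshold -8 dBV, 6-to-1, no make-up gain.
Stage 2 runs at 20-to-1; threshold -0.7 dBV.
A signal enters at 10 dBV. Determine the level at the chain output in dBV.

Stage 1: 10 dBV is 18 dB over -8 dBV; at 6:1 that becomes 3 dB over, giving -5 dBV.
Stage 2: below threshold (-5 ≤ -0.7); passes unchanged; output -5 dBV.

-5 dBV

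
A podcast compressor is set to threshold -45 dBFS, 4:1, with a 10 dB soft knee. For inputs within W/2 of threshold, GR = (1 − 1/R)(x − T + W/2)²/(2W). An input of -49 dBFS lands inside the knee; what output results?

x − T + W/2 = -49 − (-45) + 5 = 1.
GR = (1 − 1/4) × 1² / 20 = 0.75 × 1 / 20 = 0.0375 dB.
Output = -49 − 0.0375 = -49.0375 dBFS.

-49.0375 dBFS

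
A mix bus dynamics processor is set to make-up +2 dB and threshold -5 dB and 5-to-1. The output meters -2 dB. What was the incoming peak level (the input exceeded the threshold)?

0 dB

Before make-up, the level was -2 − 2 = -4 dB.
Post-compression overshoot = -4 − (-5) = 1 dB.
Input overshoot = R × output overshoot = 5 dB → input = -5 + 5 = 0 dB.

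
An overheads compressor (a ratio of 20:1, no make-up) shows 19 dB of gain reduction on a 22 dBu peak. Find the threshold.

Let T be the threshold. Output overshoot = (input overshoot)/R, so 3 − T = (22 − T)/20.
20·(3 − T) = 22 − T → 19·T = 60 − 22 = 38.
T = 38/19 = 2 dBu.

2 dBu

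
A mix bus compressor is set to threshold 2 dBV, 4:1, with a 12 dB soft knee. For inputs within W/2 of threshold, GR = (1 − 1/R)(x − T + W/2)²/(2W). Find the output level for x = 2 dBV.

0.875 dBV

x − T + W/2 = 2 − 2 + 6 = 6.
GR = (1 − 1/4) × 6² / 24 = 0.75 × 36 / 24 = 1.125 dB.
Output = 2 − 1.125 = 0.875 dBV.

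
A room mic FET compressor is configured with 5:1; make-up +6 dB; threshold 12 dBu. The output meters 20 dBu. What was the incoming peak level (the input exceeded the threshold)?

Remove make-up: 20 − 6 = 14 dBu.
That's 2 dB above the 12 dBu threshold.
Input overshoot = R × output overshoot = 10 dB → input = 12 + 10 = 22 dBu.

22 dBu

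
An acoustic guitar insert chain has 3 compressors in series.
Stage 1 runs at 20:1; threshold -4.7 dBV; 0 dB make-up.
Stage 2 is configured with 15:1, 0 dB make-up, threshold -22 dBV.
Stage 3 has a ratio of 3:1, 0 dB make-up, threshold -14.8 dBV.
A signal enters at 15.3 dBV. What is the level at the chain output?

-20.78 dBV

Stage 1: overshoot 20 dB → 20/20 = 1 dB → -3.7 dBV.
Stage 2: overshoot 18.3 dB → 18.3/15 = 1.22 dB → -20.78 dBV.
Stage 3: -20.78 dBV is at or below the -14.8 dBV threshold — no compression; output -20.78 dBV.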